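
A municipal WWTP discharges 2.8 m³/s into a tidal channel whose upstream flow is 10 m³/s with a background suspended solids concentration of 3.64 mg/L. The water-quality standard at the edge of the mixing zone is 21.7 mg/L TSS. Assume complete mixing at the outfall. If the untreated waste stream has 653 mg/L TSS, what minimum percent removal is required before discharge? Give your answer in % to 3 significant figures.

Mass balance: 21.7·12.8 = 2.8·Cₑ + 10·3.64.
Cₑ = (277.8 − 36.4) / 2.8 = 86.2 mg/L.
Required removal = 1 − 86.2/653 = 86.8 %.

86.8 %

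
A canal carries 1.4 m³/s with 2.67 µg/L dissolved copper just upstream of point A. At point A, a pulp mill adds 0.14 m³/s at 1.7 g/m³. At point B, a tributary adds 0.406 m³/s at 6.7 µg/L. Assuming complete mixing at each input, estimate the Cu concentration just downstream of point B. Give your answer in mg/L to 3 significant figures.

0.126 mg/L

2.67 µg/L = 0.00267 mg/L.
After input A: C = (1.4·0.00267 + 0.14·1.7) / 1.54 = 0.157 mg/L.
6.7 µg/L = 0.0067 mg/L.
After input B: C = (1.54·0.157 + 0.406·0.0067) / 1.946 = 0.1256 mg/L.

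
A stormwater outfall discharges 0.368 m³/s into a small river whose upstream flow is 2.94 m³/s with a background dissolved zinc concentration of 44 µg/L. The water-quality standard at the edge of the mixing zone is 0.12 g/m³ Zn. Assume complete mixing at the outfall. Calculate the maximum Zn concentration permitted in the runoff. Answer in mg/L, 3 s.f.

44 µg/L = 0.044 mg/L.
Mass balance: 0.12·3.308 = 0.368·Cₑ + 2.94·0.044.
Cₑ = (0.397 − 0.1294) / 0.368 = 0.7272 mg/L.

0.727 mg/L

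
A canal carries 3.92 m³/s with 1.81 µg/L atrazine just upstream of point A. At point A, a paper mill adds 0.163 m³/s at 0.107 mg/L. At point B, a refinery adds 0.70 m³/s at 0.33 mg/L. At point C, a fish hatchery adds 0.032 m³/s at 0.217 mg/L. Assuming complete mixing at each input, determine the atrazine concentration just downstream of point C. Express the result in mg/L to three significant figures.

1.81 µg/L = 0.00181 mg/L.
After input A: C = (3.92·0.00181 + 0.163·0.107) / 4.083 = 0.006009 mg/L.
After input B: C = (4.083·0.006009 + 0.7·0.33) / 4.783 = 0.05343 mg/L.
After input C: C = (4.783·0.05343 + 0.032·0.217) / 4.815 = 0.05451 mg/L.

0.0545 mg/L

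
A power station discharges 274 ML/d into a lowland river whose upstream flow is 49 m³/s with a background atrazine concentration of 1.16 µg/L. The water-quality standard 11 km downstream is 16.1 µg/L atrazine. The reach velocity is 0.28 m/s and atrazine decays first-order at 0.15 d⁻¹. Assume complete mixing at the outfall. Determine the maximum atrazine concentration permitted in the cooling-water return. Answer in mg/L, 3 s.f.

0.266 mg/L

274 ML/d = 3.171 m³/s.
1.16 µg/L = 0.00116 mg/L.
16.1 µg/L = 0.0161 mg/L.
Travel time to the compliance point: t = 1.1e+04/0.28 = 3.929e+04 s = 0.4547 d; decay factor exp(−0.15·0.4547) = 0.9341.
So the concentration just after mixing may be at most 0.0161/0.9341 = 0.01724 mg/L.
Mass balance: 0.01724·52.17 = 3.171·Cₑ + 49·0.00116.
Cₑ = (0.8992 − 0.05684) / 3.171 = 0.2656 mg/L.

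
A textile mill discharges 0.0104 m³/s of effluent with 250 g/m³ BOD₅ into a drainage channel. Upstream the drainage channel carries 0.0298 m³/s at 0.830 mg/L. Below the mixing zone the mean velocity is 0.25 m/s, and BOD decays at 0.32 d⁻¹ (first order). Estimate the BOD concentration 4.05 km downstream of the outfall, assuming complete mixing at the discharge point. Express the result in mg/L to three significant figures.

61.5 mg/L

After complete mixing, C₀ = (0.0104·250 + 0.0298·0.83) / 0.0402 = 65.29 mg/L.
Travel time t = 4050 m / 0.25 m/s = 1.62e+04 s = 0.1875 d.
C = 65.29·exp(−0.32·0.1875) = 65.29·0.9418 = 61.49 mg/L.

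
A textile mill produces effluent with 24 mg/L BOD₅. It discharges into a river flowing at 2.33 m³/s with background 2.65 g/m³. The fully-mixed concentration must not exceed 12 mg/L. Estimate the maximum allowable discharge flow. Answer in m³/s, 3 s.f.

Mass balance at complete mixing: C_std·(Q_w + Q_r) = Q_w·C_e + Q_r·C_b.
Rearranging, Q_w = Q_r·(C_std − C_b)/(C_e − C_std) = 2.33·(12 − 2.65) / (24 − 12) = 1.815 m³/s.

1.82 m³/s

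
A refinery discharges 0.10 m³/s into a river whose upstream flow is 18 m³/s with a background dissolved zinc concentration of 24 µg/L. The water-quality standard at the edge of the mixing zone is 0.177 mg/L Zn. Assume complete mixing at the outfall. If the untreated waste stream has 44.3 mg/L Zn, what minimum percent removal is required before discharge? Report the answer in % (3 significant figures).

37.4 %

24 µg/L = 0.024 mg/L.
Mass balance: 0.177·18.1 = 0.1·Cₑ + 18·0.024.
Cₑ = (3.204 − 0.432) / 0.1 = 27.72 mg/L.
Required removal = 1 − 27.72/44.3 = 37.43 %.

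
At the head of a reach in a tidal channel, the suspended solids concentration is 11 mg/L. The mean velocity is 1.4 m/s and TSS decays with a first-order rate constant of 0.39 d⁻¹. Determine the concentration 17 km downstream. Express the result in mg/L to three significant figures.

10.4 mg/L

Travel time t = 17 km / 1.4 m/s = 1.7e+04/1.4 = 1.214e+04 s = 0.1405 d.
First-order decay: C = 11·exp(−0.39·0.1405) = 11·0.9467 = 10.41 mg/L.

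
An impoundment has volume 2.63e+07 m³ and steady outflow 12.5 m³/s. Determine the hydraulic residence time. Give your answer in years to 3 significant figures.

0.0667 yr

Q = 12.5 m³/s × 3.156e+07 s/yr = 3.945e+08 m³/yr.
Hydraulic residence time τ = V/Q = 2.63e+07/3.945e+08 = 0.06667 yr.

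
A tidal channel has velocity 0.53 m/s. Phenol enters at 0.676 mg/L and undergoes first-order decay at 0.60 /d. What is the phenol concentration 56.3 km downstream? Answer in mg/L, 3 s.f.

Travel time t = 56.3 km / 0.53 m/s = 5.63e+04/0.53 = 1.062e+05 s = 1.229 d.
First-order decay: C = 0.676·exp(−0.60·1.229) = 0.676·0.4782 = 0.3233 mg/L.

0.323 mg/L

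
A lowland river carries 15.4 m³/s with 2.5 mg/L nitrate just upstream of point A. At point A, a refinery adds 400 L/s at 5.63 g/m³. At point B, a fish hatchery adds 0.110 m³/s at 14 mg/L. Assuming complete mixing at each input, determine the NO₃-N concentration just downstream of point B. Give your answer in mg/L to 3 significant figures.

2.66 mg/L

400 L/s = 0.4 m³/s.
After input A: C = (15.4·2.5 + 0.4·5.63) / 15.8 = 2.579 mg/L.
After input B: C = (15.8·2.579 + 0.11·14) / 15.91 = 2.658 mg/L.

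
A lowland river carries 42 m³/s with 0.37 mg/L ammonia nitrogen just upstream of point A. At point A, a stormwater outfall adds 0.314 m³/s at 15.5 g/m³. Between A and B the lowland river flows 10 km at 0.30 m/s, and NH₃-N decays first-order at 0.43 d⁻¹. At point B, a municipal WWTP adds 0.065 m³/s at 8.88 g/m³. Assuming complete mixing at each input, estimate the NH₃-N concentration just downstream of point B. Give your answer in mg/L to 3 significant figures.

After input A: C = (42·0.37 + 0.314·15.5) / 42.31 = 0.4823 mg/L.
Over the 10 km reach to input B (t = 3.333e+04 s = 0.3858 d), decay gives C = 0.4823·exp(−0.43·0.3858) = 0.4086 mg/L.
After input B: C = (42.31·0.4086 + 0.065·8.88) / 42.38 = 0.4215 mg/L.

0.422 mg/L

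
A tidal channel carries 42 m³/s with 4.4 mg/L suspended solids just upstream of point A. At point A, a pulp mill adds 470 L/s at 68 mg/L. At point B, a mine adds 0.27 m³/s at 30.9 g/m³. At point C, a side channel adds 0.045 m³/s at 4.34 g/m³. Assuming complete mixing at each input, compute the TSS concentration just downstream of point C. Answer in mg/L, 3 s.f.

470 L/s = 0.47 m³/s.
After input A: C = (42·4.4 + 0.47·68) / 42.47 = 5.104 mg/L.
After input B: C = (42.47·5.104 + 0.27·30.9) / 42.74 = 5.267 mg/L.
After input C: C = (42.74·5.267 + 0.045·4.34) / 42.79 = 5.266 mg/L.

5.27 mg/L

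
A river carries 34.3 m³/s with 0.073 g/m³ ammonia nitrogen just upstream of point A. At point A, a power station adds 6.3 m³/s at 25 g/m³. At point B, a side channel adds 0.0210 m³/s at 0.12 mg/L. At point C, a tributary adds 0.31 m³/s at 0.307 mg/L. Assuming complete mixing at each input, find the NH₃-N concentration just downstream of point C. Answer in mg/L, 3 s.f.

3.91 mg/L

After input A: C = (34.3·0.073 + 6.3·25) / 40.6 = 3.941 mg/L.
After input B: C = (40.6·3.941 + 0.021·0.12) / 40.62 = 3.939 mg/L.
After input C: C = (40.62·3.939 + 0.31·0.307) / 40.93 = 3.911 mg/L.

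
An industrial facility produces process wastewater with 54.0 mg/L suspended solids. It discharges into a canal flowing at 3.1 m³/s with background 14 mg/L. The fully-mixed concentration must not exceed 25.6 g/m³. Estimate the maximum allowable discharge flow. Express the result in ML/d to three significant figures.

109 ML/d

Mass balance at complete mixing: C_std·(Q_w + Q_r) = Q_w·C_e + Q_r·C_b.
Rearranging, Q_w = Q_r·(C_std − C_b)/(C_e − C_std) = 3.1·(25.6 − 14) / (54 − 25.6) = 1.266 m³/s.
= 109.4 ML/d.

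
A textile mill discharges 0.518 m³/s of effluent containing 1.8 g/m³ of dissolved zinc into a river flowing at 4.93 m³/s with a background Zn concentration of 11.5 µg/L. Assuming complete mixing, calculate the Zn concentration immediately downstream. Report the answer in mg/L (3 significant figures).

0.182 mg/L

11.5 µg/L = 0.0115 mg/L.
Conservation of mass across the mixing zone: C = (0.518·1.8 + 4.93·0.0115) / (0.518 + 4.93) = 0.9891/5.448 = 0.1816 mg/L.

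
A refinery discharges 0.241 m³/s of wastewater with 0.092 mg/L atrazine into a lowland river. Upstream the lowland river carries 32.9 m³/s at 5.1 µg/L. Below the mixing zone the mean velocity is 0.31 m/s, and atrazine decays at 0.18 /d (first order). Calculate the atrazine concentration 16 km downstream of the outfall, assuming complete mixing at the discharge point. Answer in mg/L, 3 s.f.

5.1 µg/L = 0.0051 mg/L.
After complete mixing, C₀ = (0.241·0.092 + 32.9·0.0051) / 33.14 = 0.005732 mg/L.
Travel time t = 1.6e+04 m / 0.31 m/s = 5.161e+04 s = 0.5974 d.
C = 0.005732·exp(−0.18·0.5974) = 0.005732·0.8981 = 0.005148 mg/L.

0.00515 mg/L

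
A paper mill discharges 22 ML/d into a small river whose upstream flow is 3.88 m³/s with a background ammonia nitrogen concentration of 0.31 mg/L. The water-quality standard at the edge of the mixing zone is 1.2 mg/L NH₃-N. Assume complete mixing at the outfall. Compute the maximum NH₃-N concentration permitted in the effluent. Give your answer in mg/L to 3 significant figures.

22 ML/d = 0.2546 m³/s.
Mass balance: 1.2·4.135 = 0.2546·Cₑ + 3.88·0.31.
Cₑ = (4.962 − 1.203) / 0.2546 = 14.76 mg/L.

14.8 mg/L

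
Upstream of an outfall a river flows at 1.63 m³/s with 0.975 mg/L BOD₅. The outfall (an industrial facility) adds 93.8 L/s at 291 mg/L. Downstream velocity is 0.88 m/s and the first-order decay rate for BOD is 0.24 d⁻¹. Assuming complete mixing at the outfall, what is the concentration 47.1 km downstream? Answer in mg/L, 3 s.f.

93.8 L/s = 0.0938 m³/s.
After complete mixing, C₀ = (0.0938·291 + 1.63·0.975) / 1.724 = 16.76 mg/L.
Travel time t = 4.71e+04 m / 0.88 m/s = 5.352e+04 s = 0.6195 d.
C = 16.76·exp(−0.24·0.6195) = 16.76·0.8618 = 14.44 mg/L.

14.4 mg/L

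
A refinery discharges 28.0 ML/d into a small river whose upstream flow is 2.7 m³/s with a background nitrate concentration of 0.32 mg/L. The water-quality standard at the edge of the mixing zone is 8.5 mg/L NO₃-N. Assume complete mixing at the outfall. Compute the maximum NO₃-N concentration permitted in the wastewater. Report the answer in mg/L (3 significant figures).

76.7 mg/L

28.0 ML/d = 0.3241 m³/s.
Mass balance: 8.5·3.024 = 0.3241·Cₑ + 2.7·0.32.
Cₑ = (25.7 − 0.864) / 0.3241 = 76.65 mg/L.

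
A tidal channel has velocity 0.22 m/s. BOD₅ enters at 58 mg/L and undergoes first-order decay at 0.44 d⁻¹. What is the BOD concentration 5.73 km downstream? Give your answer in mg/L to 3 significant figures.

Travel time t = 5.73 km / 0.22 m/s = 5730/0.22 = 2.605e+04 s = 0.3015 d.
First-order decay: C = 58·exp(−0.44·0.3015) = 58·0.8758 = 50.8 mg/L.

50.8 mg/L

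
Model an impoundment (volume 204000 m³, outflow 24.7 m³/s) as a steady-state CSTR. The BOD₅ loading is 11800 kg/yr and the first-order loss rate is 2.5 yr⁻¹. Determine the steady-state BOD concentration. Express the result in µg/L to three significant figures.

Outflow Q = 24.7 m³/s × 3.156e+07 s/yr = 7.795e+08 m³/yr.
Steady-state CSTR mass balance: W = Q·C + k·V·C, so C = W/(Q + kV).
Q + kV = 7.795e+08 + 2.5·204000 = 7.8e+08 m³/yr.
C = 11800/7.8e+08 = 1.513e-05 kg/m³ = 0.01513 mg/L = 15.13 µg/L.

15.1 µg/L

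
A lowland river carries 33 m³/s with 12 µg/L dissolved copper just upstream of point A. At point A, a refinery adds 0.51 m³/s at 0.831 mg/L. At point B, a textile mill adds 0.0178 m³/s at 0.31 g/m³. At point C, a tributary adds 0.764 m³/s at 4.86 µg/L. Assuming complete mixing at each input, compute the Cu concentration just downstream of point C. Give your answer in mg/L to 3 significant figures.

12 µg/L = 0.012 mg/L.
After input A: C = (33·0.012 + 0.51·0.831) / 33.51 = 0.02446 mg/L.
After input B: C = (33.51·0.02446 + 0.0178·0.31) / 33.53 = 0.02462 mg/L.
4.86 µg/L = 0.00486 mg/L.
After input C: C = (33.53·0.02462 + 0.764·0.00486) / 34.29 = 0.02418 mg/L.

0.0242 mg/L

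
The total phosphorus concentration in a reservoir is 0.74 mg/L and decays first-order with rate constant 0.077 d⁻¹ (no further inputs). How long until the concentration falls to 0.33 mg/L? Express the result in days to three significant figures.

10.5 d

t = ln(C₀/C)/k = ln(0.74/0.33)/0.077 = 0.8076/0.077 = 10.49 d.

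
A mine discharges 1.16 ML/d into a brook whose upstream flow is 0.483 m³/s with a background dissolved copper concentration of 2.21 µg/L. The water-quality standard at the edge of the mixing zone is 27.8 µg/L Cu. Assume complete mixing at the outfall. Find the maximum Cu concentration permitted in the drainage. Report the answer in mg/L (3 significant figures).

0.948 mg/L

1.16 ML/d = 0.01343 m³/s.
2.21 µg/L = 0.00221 mg/L.
27.8 µg/L = 0.0278 mg/L.
Mass balance: 0.0278·0.4964 = 0.01343·Cₑ + 0.483·0.00221.
Cₑ = (0.0138 − 0.001067) / 0.01343 = 0.9484 mg/L.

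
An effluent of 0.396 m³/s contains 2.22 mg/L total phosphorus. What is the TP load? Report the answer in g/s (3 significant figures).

0.879 g/s

Mass flux = Q·C = 0.396 m³/s × 2.22 g/m³ = 0.8791 g/s.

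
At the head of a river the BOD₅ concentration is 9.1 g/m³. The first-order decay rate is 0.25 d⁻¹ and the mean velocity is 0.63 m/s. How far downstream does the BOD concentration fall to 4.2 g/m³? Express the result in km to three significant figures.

168 km

From C = C₀·e^(−kt), t = ln(C₀/C)/k = ln(9.1/4.2)/0.25 = 0.7732/0.25 = 3.093 d.
Distance = v·t = 0.63 m/s × 2.672e+05 s = 1.683e+05 m = 168.3 km.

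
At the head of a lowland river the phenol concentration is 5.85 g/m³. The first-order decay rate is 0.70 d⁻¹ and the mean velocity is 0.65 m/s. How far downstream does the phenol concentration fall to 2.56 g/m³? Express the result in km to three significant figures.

66.3 km

From C = C₀·e^(−kt), t = ln(C₀/C)/k = ln(5.85/2.56)/0.70 = 0.8264/0.70 = 1.181 d.
Distance = v·t = 0.65 m/s × 1.02e+05 s = 6.63e+04 m = 66.3 km.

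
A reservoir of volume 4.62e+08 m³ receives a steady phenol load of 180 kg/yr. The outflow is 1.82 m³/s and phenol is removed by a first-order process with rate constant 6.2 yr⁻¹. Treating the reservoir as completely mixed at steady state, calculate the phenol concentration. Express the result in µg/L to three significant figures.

Outflow Q = 1.82 m³/s × 3.156e+07 s/yr = 5.743e+07 m³/yr.
Steady-state CSTR mass balance: W = Q·C + k·V·C, so C = W/(Q + kV).
Q + kV = 5.743e+07 + 6.2·4.62e+08 = 2.922e+09 m³/yr.
C = 180/2.922e+09 = 6.161e-08 kg/m³ = 6.161e-05 mg/L = 0.06161 µg/L.

0.0616 µg/L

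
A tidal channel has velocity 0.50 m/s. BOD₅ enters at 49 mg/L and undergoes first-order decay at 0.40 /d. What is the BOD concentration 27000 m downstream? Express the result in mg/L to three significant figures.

Travel time t = 27000 m / 0.50 m/s = 2.7e+04/0.50 = 5.4e+04 s = 0.625 d.
First-order decay: C = 49·exp(−0.40·0.625) = 49·0.7788 = 38.16 mg/L.

38.2 mg/L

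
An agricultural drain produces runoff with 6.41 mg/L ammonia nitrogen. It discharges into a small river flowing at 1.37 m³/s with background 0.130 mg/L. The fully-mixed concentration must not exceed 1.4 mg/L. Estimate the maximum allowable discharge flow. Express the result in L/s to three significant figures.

347 L/s

Mass balance at complete mixing: C_std·(Q_w + Q_r) = Q_w·C_e + Q_r·C_b.
Rearranging, Q_w = Q_r·(C_std − C_b)/(C_e − C_std) = 1.37·(1.4 − 0.13) / (6.41 − 1.4) = 0.3473 m³/s.
= 347.3 L/s.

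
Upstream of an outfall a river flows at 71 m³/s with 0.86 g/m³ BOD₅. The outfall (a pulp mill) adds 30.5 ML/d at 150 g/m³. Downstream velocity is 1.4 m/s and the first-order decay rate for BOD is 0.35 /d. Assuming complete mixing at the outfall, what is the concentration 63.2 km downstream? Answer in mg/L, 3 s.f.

30.5 ML/d = 0.353 m³/s.
After complete mixing, C₀ = (0.353·150 + 71·0.86) / 71.35 = 1.598 mg/L.
Travel time t = 6.32e+04 m / 1.4 m/s = 4.514e+04 s = 0.5225 d.
C = 1.598·exp(−0.35·0.5225) = 1.598·0.8329 = 1.331 mg/L.

1.33 mg/L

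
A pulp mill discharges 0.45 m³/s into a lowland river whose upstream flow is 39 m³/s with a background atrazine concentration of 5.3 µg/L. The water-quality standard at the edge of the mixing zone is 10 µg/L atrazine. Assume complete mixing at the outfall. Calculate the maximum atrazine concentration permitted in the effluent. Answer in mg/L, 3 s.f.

0.417 mg/L

5.3 µg/L = 0.0053 mg/L.
10 µg/L = 0.01 mg/L.
Mass balance: 0.01·39.45 = 0.45·Cₑ + 39·0.0053.
Cₑ = (0.3945 − 0.2067) / 0.45 = 0.4173 mg/L.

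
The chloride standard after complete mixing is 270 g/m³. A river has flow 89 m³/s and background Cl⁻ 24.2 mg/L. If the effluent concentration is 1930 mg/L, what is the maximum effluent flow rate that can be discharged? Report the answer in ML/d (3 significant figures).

Mass balance at complete mixing: C_std·(Q_w + Q_r) = Q_w·C_e + Q_r·C_b.
Rearranging, Q_w = Q_r·(C_std − C_b)/(C_e − C_std) = 89·(270 − 24.2) / (1930 − 270) = 13.18 m³/s.
= 1139 ML/d.

1140 ML/d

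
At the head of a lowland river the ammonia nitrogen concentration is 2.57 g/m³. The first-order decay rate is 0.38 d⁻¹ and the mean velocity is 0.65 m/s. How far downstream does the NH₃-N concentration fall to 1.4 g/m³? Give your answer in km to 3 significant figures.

89.8 km

From C = C₀·e^(−kt), t = ln(C₀/C)/k = ln(2.57/1.4)/0.38 = 0.6074/0.38 = 1.599 d.
Distance = v·t = 0.65 m/s × 1.381e+05 s = 8.977e+04 m = 89.77 km.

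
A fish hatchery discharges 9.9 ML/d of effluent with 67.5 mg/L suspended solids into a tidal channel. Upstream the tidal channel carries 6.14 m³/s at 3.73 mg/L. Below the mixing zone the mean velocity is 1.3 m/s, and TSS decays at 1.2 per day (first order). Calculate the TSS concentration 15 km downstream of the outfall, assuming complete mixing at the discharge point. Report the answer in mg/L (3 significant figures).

4.17 mg/L

9.9 ML/d = 0.1146 m³/s.
After complete mixing, C₀ = (0.1146·67.5 + 6.14·3.73) / 6.255 = 4.898 mg/L.
Travel time t = 1.5e+04 m / 1.3 m/s = 1.154e+04 s = 0.1335 d.
C = 4.898·exp(−1.2·0.1335) = 4.898·0.8519 = 4.173 mg/L.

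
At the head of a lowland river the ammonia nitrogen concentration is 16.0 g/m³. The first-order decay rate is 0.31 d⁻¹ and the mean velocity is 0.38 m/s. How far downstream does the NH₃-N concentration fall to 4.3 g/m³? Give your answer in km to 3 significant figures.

From C = C₀·e^(−kt), t = ln(C₀/C)/k = ln(16.0/4.3)/0.31 = 1.314/0.31 = 4.239 d.
Distance = v·t = 0.38 m/s × 3.662e+05 s = 1.392e+05 m = 139.2 km.

139 km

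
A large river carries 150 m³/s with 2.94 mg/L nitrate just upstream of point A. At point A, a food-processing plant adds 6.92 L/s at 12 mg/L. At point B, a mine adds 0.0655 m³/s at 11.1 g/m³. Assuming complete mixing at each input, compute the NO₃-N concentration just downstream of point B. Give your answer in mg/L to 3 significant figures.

6.92 L/s = 0.00692 m³/s.
After input A: C = (150·2.94 + 0.00692·12) / 150 = 2.94 mg/L.
After input B: C = (150·2.94 + 0.0655·11.1) / 150.1 = 2.944 mg/L.

2.94 mg/L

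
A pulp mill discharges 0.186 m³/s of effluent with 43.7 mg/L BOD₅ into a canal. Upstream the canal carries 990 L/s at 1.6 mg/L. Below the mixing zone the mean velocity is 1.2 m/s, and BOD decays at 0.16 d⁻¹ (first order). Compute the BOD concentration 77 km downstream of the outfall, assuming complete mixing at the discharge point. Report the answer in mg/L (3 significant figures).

7.33 mg/L

990 L/s = 0.99 m³/s.
After complete mixing, C₀ = (0.186·43.7 + 0.99·1.6) / 1.176 = 8.259 mg/L.
Travel time t = 7.7e+04 m / 1.2 m/s = 6.417e+04 s = 0.7427 d.
C = 8.259·exp(−0.16·0.7427) = 8.259·0.888 = 7.333 mg/L.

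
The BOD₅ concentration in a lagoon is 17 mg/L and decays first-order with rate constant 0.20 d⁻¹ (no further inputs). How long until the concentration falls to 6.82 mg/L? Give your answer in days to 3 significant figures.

t = ln(C₀/C)/k = ln(17/6.82)/0.20 = 0.9134/0.20 = 4.567 d.

4.57 d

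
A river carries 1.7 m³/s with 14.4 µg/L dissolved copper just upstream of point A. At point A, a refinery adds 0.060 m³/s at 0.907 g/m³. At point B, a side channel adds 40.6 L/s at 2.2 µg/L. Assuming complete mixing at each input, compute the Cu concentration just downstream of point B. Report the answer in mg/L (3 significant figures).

0.0439 mg/L

14.4 µg/L = 0.0144 mg/L.
After input A: C = (1.7·0.0144 + 0.06·0.907) / 1.76 = 0.04483 mg/L.
40.6 L/s = 0.0406 m³/s.
2.2 µg/L = 0.0022 mg/L.
After input B: C = (1.76·0.04483 + 0.0406·0.0022) / 1.801 = 0.04387 mg/L.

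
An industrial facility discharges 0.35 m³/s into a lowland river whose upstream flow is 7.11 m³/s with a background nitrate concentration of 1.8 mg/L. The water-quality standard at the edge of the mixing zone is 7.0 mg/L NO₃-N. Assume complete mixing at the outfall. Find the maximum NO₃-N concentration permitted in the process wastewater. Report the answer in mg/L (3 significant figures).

113 mg/L

Mass balance: 7·7.46 = 0.35·Cₑ + 7.11·1.8.
Cₑ = (52.22 − 12.8) / 0.35 = 112.6 mg/L.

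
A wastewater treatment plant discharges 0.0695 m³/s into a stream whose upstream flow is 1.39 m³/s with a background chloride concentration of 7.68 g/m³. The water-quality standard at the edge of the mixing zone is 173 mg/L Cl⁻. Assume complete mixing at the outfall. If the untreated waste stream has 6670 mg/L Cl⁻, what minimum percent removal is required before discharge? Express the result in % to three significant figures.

Mass balance: 173·1.459 = 0.0695·Cₑ + 1.39·7.68.
Cₑ = (252.5 − 10.68) / 0.0695 = 3479 mg/L.
Required removal = 1 − 3479/6670 = 47.84 %.

47.8 %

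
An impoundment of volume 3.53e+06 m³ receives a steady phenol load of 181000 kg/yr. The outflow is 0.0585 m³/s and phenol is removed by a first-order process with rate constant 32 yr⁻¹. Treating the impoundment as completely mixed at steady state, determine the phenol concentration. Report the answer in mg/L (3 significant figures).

1.58 mg/L

Outflow Q = 0.0585 m³/s × 3.156e+07 s/yr = 1.846e+06 m³/yr.
Steady-state CSTR mass balance: W = Q·C + k·V·C, so C = W/(Q + kV).
Q + kV = 1.846e+06 + 32·3.53e+06 = 1.148e+08 m³/yr.
C = 181000/1.148e+08 = 0.001577 kg/m³ = 1.577 mg/L.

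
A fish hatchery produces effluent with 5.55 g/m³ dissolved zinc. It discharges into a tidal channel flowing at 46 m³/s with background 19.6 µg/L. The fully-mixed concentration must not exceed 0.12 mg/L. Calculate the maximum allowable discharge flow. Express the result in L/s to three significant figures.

19.6 µg/L = 0.0196 mg/L.
Mass balance at complete mixing: C_std·(Q_w + Q_r) = Q_w·C_e + Q_r·C_b.
Rearranging, Q_w = Q_r·(C_std − C_b)/(C_e − C_std) = 46·(0.12 − 0.0196) / (5.55 − 0.12) = 0.8505 m³/s.
= 850.5 L/s.

851 L/s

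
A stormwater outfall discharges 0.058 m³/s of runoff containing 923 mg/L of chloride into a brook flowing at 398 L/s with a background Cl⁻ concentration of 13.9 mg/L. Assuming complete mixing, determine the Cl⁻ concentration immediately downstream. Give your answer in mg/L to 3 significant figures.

130 mg/L

398 L/s = 0.398 m³/s.
Conservation of mass across the mixing zone: C = (0.058·923 + 0.398·13.9) / (0.058 + 0.398) = 59.07/0.456 = 129.5 mg/L.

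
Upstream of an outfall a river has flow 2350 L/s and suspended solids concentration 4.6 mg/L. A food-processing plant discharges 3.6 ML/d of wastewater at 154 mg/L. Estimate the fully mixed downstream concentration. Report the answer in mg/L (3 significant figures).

3.6 ML/d = 0.04167 m³/s.
2350 L/s = 2.35 m³/s.
Conservation of mass across the mixing zone: C = (0.04167·154 + 2.35·4.6) / (0.04167 + 2.35) = 17.23/2.392 = 7.203 mg/L.

7.20 mg/L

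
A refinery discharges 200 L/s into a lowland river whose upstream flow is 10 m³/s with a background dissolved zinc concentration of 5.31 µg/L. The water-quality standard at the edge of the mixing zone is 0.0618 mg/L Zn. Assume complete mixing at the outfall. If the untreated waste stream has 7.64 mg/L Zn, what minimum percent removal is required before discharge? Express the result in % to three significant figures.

200 L/s = 0.2 m³/s.
5.31 µg/L = 0.00531 mg/L.
Mass balance: 0.0618·10.2 = 0.2·Cₑ + 10·0.00531.
Cₑ = (0.6304 − 0.0531) / 0.2 = 2.886 mg/L.
Required removal = 1 − 2.886/7.64 = 62.22 %.

62.2 %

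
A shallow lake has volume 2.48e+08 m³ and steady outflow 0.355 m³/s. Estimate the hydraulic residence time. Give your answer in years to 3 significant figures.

Q = 0.355 m³/s × 3.156e+07 s/yr = 1.12e+07 m³/yr.
Hydraulic residence time τ = V/Q = 2.48e+08/1.12e+07 = 22.14 yr.

22.1 yr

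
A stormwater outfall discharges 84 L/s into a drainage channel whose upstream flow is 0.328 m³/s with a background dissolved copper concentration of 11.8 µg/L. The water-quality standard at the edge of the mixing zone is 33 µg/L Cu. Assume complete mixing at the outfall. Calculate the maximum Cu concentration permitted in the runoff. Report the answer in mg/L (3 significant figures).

0.116 mg/L

84 L/s = 0.084 m³/s.
11.8 µg/L = 0.0118 mg/L.
33 µg/L = 0.033 mg/L.
Mass balance: 0.033·0.412 = 0.084·Cₑ + 0.328·0.0118.
Cₑ = (0.0136 − 0.00387) / 0.084 = 0.1158 mg/L.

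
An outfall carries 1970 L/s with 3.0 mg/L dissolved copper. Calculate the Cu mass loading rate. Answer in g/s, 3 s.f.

5.91 g/s

1970 L/s = 1.97 m³/s.
Mass flux = Q·C = 1.97 m³/s × 3 g/m³ = 5.91 g/s.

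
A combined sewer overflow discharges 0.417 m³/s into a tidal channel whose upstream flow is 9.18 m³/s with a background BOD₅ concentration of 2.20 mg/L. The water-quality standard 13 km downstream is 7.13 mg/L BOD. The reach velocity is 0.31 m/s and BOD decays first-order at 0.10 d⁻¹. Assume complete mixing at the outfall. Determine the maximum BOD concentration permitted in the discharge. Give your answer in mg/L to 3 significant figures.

124 mg/L

Travel time to the compliance point: t = 1.3e+04/0.31 = 4.194e+04 s = 0.4854 d; decay factor exp(−0.10·0.4854) = 0.9526.
So the concentration just after mixing may be at most 7.13/0.9526 = 7.485 mg/L.
Mass balance: 7.485·9.597 = 0.417·Cₑ + 9.18·2.2.
Cₑ = (71.83 − 20.2) / 0.417 = 123.8 mg/L.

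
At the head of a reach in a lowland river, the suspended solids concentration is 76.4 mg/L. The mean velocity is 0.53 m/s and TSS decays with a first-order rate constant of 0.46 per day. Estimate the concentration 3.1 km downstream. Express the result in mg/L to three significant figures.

Travel time t = 3.1 km / 0.53 m/s = 3100/0.53 = 5849 s = 0.0677 d.
First-order decay: C = 76.4·exp(−0.46·0.0677) = 76.4·0.9693 = 74.06 mg/L.

74.1 mg/L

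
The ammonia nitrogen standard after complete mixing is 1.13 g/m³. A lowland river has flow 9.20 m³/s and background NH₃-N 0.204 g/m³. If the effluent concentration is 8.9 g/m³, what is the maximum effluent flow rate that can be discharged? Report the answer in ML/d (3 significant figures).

94.7 ML/d

Mass balance at complete mixing: C_std·(Q_w + Q_r) = Q_w·C_e + Q_r·C_b.
Rearranging, Q_w = Q_r·(C_std − C_b)/(C_e − C_std) = 9.20·(1.13 − 0.204) / (8.9 − 1.13) = 1.096 m³/s.
= 94.73 ML/d.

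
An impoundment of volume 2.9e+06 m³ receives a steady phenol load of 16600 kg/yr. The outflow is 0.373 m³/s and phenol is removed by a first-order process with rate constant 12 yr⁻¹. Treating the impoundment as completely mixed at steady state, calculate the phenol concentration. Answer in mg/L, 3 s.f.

Outflow Q = 0.373 m³/s × 3.156e+07 s/yr = 1.177e+07 m³/yr.
Steady-state CSTR mass balance: W = Q·C + k·V·C, so C = W/(Q + kV).
Q + kV = 1.177e+07 + 12·2.9e+06 = 4.657e+07 m³/yr.
C = 16600/4.657e+07 = 0.0003564 kg/m³ = 0.3564 mg/L.

0.356 mg/L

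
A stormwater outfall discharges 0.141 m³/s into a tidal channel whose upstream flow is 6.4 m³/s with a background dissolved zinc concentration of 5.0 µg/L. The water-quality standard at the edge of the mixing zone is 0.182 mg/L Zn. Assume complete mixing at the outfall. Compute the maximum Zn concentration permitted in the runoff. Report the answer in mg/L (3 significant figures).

8.22 mg/L

5.0 µg/L = 0.005 mg/L.
Mass balance: 0.182·6.541 = 0.141·Cₑ + 6.4·0.005.
Cₑ = (1.19 − 0.032) / 0.141 = 8.216 mg/L.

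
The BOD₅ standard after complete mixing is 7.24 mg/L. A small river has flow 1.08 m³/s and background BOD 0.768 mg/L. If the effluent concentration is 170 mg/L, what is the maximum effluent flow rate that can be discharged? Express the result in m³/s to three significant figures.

0.0429 m³/s

Mass balance at complete mixing: C_std·(Q_w + Q_r) = Q_w·C_e + Q_r·C_b.
Rearranging, Q_w = Q_r·(C_std − C_b)/(C_e − C_std) = 1.08·(7.24 − 0.768) / (170 − 7.24) = 0.04295 m³/s.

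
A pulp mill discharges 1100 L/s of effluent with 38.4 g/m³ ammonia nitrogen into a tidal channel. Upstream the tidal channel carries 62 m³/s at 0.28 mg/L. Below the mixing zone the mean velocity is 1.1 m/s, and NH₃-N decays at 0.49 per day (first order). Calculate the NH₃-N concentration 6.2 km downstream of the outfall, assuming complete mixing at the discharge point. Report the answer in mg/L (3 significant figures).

0.915 mg/L

1100 L/s = 1.1 m³/s.
After complete mixing, C₀ = (1.1·38.4 + 62·0.28) / 63.1 = 0.9445 mg/L.
Travel time t = 6200 m / 1.1 m/s = 5636 s = 0.06524 d.
C = 0.9445·exp(−0.49·0.06524) = 0.9445·0.9685 = 0.9148 mg/L.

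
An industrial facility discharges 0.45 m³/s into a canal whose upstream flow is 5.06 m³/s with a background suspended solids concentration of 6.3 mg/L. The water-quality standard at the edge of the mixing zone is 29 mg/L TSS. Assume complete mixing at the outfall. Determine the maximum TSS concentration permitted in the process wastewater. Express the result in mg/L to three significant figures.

Mass balance: 29·5.51 = 0.45·Cₑ + 5.06·6.3.
Cₑ = (159.8 − 31.88) / 0.45 = 284.2 mg/L.

284 mg/L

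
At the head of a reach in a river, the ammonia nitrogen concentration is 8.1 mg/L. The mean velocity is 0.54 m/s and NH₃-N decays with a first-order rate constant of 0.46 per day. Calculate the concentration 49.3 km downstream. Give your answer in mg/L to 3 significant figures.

Travel time t = 49.3 km / 0.54 m/s = 4.93e+04/0.54 = 9.13e+04 s = 1.057 d.
First-order decay: C = 8.1·exp(−0.46·1.057) = 8.1·0.615 = 4.982 mg/L.

4.98 mg/L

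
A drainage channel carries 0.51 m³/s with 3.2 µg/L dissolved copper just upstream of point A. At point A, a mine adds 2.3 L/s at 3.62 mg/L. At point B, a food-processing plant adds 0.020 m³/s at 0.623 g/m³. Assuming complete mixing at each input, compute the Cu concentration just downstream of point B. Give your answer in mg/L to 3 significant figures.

0.0421 mg/L

3.2 µg/L = 0.0032 mg/L.
2.3 L/s = 0.0023 m³/s.
After input A: C = (0.51·0.0032 + 0.0023·3.62) / 0.5123 = 0.01944 mg/L.
After input B: C = (0.5123·0.01944 + 0.02·0.623) / 0.5323 = 0.04212 mg/L.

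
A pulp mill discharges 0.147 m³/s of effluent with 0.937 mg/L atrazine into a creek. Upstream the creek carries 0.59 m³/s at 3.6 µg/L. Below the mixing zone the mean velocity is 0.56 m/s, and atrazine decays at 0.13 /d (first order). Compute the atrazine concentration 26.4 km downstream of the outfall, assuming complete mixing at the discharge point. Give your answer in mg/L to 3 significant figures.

3.6 µg/L = 0.0036 mg/L.
After complete mixing, C₀ = (0.147·0.937 + 0.59·0.0036) / 0.737 = 0.1898 mg/L.
Travel time t = 2.64e+04 m / 0.56 m/s = 4.714e+04 s = 0.5456 d.
C = 0.1898·exp(−0.13·0.5456) = 0.1898·0.9315 = 0.1768 mg/L.

0.177 mg/L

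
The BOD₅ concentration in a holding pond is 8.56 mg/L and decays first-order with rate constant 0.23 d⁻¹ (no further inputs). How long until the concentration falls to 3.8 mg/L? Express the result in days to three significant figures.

t = ln(C₀/C)/k = ln(8.56/3.8)/0.23 = 0.8121/0.23 = 3.531 d.

3.53 d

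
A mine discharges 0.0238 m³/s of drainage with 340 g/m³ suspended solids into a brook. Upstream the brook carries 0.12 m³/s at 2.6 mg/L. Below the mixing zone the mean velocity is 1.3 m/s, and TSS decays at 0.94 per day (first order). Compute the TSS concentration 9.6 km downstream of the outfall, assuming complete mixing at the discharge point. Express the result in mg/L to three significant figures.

53.9 mg/L

After complete mixing, C₀ = (0.0238·340 + 0.12·2.6) / 0.1438 = 58.44 mg/L.
Travel time t = 9600 m / 1.3 m/s = 7385 s = 0.08547 d.
C = 58.44·exp(−0.94·0.08547) = 58.44·0.9228 = 53.93 mg/L.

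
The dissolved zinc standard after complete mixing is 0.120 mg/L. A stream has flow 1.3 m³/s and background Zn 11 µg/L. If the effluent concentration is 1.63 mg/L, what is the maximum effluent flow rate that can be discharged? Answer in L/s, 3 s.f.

11 µg/L = 0.011 mg/L.
Mass balance at complete mixing: C_std·(Q_w + Q_r) = Q_w·C_e + Q_r·C_b.
Rearranging, Q_w = Q_r·(C_std − C_b)/(C_e − C_std) = 1.3·(0.12 − 0.011) / (1.63 − 0.12) = 0.09384 m³/s.
= 93.84 L/s.

93.8 L/s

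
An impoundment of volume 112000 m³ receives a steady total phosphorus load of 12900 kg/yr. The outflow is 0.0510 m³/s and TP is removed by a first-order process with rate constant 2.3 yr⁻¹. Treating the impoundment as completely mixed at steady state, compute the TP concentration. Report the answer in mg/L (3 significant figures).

6.91 mg/L

Outflow Q = 0.0510 m³/s × 3.156e+07 s/yr = 1.609e+06 m³/yr.
Steady-state CSTR mass balance: W = Q·C + k·V·C, so C = W/(Q + kV).
Q + kV = 1.609e+06 + 2.3·112000 = 1.867e+06 m³/yr.
C = 12900/1.867e+06 = 0.006909 kg/m³ = 6.909 mg/L.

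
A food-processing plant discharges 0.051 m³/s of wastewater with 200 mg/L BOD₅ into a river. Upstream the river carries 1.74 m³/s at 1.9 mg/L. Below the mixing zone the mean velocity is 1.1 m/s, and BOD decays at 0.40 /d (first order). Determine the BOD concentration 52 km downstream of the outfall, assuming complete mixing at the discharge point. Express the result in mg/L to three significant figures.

After complete mixing, C₀ = (0.051·200 + 1.74·1.9) / 1.791 = 7.541 mg/L.
Travel time t = 5.2e+04 m / 1.1 m/s = 4.727e+04 s = 0.5471 d.
C = 7.541·exp(−0.40·0.5471) = 7.541·0.8034 = 6.059 mg/L.

6.06 mg/L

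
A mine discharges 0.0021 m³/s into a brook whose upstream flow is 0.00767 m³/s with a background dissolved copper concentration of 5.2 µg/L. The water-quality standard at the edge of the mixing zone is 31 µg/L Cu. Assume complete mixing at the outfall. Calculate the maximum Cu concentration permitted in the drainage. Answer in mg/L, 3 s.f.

0.125 mg/L

5.2 µg/L = 0.0052 mg/L.
31 µg/L = 0.031 mg/L.
Mass balance: 0.031·0.00977 = 0.0021·Cₑ + 0.00767·0.0052.
Cₑ = (0.0003029 − 3.988e-05) / 0.0021 = 0.1252 mg/L.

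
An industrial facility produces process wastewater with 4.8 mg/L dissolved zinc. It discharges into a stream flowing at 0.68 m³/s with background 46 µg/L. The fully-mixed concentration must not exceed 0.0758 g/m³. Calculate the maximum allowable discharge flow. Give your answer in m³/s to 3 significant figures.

0.00429 m³/s

46 µg/L = 0.046 mg/L.
Mass balance at complete mixing: C_std·(Q_w + Q_r) = Q_w·C_e + Q_r·C_b.
Rearranging, Q_w = Q_r·(C_std − C_b)/(C_e − C_std) = 0.68·(0.0758 − 0.046) / (4.8 − 0.0758) = 0.004289 m³/s.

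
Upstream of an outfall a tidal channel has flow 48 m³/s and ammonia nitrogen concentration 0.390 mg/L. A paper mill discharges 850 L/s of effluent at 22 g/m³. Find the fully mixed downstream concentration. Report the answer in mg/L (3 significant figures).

850 L/s = 0.85 m³/s.
Conservation of mass across the mixing zone: C = (0.85·22 + 48·0.39) / (0.85 + 48) = 37.42/48.85 = 0.766 mg/L.

0.766 mg/L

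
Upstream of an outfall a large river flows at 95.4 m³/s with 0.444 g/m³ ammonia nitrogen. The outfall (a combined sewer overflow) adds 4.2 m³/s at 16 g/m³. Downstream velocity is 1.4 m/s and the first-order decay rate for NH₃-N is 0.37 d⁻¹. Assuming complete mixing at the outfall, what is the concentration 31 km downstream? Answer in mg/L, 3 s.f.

1.00 mg/L

After complete mixing, C₀ = (4.2·16 + 95.4·0.444) / 99.6 = 1.1 mg/L.
Travel time t = 3.1e+04 m / 1.4 m/s = 2.214e+04 s = 0.2563 d.
C = 1.1·exp(−0.37·0.2563) = 1.1·0.9095 = 1 mg/L.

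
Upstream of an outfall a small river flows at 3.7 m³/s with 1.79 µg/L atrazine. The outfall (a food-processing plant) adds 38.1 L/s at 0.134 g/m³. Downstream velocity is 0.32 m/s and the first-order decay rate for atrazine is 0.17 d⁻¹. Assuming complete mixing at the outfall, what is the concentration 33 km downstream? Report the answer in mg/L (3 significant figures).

38.1 L/s = 0.0381 m³/s.
1.79 µg/L = 0.00179 mg/L.
After complete mixing, C₀ = (0.0381·0.134 + 3.7·0.00179) / 3.738 = 0.003138 mg/L.
Travel time t = 3.3e+04 m / 0.32 m/s = 1.031e+05 s = 1.194 d.
C = 0.003138·exp(−0.17·1.194) = 0.003138·0.8164 = 0.002561 mg/L.

0.00256 mg/L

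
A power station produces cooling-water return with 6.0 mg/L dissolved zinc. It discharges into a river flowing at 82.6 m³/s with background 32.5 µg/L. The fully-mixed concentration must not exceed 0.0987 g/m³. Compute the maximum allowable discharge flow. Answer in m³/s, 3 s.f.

0.927 m³/s

32.5 µg/L = 0.0325 mg/L.
Mass balance at complete mixing: C_std·(Q_w + Q_r) = Q_w·C_e + Q_r·C_b.
Rearranging, Q_w = Q_r·(C_std − C_b)/(C_e − C_std) = 82.6·(0.0987 − 0.0325) / (6 − 0.0987) = 0.9266 m³/s.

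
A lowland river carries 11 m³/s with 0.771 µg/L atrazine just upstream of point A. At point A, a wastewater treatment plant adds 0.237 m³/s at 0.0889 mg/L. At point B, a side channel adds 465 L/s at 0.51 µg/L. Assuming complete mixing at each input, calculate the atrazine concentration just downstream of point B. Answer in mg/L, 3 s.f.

0.771 µg/L = 0.000771 mg/L.
After input A: C = (11·0.000771 + 0.237·0.0889) / 11.24 = 0.00263 mg/L.
465 L/s = 0.465 m³/s.
0.51 µg/L = 0.00051 mg/L.
After input B: C = (11.24·0.00263 + 0.465·0.00051) / 11.7 = 0.002546 mg/L.

0.00255 mg/L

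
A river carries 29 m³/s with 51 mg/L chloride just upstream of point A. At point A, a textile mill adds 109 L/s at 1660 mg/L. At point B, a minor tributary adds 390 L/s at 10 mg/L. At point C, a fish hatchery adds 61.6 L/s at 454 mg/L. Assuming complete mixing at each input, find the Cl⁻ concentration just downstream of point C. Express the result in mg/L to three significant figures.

57.2 mg/L

109 L/s = 0.109 m³/s.
After input A: C = (29·51 + 0.109·1660) / 29.11 = 57.02 mg/L.
390 L/s = 0.39 m³/s.
After input B: C = (29.11·57.02 + 0.39·10) / 29.5 = 56.4 mg/L.
61.6 L/s = 0.0616 m³/s.
After input C: C = (29.5·56.4 + 0.0616·454) / 29.56 = 57.23 mg/L.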